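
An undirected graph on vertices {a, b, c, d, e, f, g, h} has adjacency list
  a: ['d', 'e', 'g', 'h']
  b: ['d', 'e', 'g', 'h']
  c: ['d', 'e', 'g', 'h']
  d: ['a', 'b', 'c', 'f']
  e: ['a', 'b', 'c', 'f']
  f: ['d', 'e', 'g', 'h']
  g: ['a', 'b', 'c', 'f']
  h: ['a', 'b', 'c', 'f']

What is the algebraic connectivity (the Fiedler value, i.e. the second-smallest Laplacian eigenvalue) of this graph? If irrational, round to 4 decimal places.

Reading degrees in the order [a, b, c, d, e, f, g, h] gives [4, 4, 4, 4, 4, 4, 4, 4]; set D = diag(4, 4, 4, 4, 4, 4, 4, 4) and form L = D - A. Computing the eigenvalues of L and sorting gives [0, 4, 4, 4, 4, 4, 4, 8]. The Fiedler value lambda_2 = 4 is strictly positive, so the graph is connected. The eigenvalues sum to 32, which equals trace(L) = 2|E|. There is one zero in the spectrum, matching the 1 component.

4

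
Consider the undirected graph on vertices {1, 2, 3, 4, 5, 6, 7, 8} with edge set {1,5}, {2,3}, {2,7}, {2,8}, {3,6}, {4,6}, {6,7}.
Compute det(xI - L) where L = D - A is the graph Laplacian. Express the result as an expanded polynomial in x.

Each diagonal entry of L is the vertex degree and each off-diagonal entry is -1 where an edge is present, 0 otherwise; in the order [1, 2, 3, 4, 5, 6, 7, 8] the diagonal is [1, 3, 2, 1, 1, 3, 2, 1]. Computing det(xI - L) by cofactor expansion (or equivalently via sum-over-permutations) gives x^8 - 14x^7 + 76x^6 - 204x^5 + 284x^4 - 192x^3 + 48x^2. The coefficient of x^7 equals -trace(L) = -14, matching the sum of degrees. The eigenvalues sum to 14, which equals trace(L) = 2|E|.

x^8 - 14x^7 + 76x^6 - 204x^5 + 284x^4 - 192x^3 + 48x^2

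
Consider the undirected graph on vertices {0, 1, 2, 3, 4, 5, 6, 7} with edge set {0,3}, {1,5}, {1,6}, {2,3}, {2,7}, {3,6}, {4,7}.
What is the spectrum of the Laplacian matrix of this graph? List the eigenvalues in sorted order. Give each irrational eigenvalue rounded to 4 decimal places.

Reading degrees in the order [0, 1, 2, 3, 4, 5, 6, 7] gives [1, 2, 2, 3, 1, 1, 2, 2]; set D = diag(1, 2, 2, 3, 1, 1, 2, 2) and form L = D - A. Since every row of L sums to 0, the all-ones vector is in the kernel and 0 is an eigenvalue. The largest eigenvalue, 4.3623, is at most the vertex count 8.

[0, 0.1981, 0.4915, 1.3204, 1.5550, 2.8258, 3.2470, 4.3623]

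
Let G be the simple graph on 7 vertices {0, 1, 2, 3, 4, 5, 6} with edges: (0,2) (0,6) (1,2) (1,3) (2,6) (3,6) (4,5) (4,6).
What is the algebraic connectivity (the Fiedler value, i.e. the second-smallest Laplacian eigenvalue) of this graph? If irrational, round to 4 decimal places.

0.4374

With the vertex order [0, 1, 2, 3, 4, 5, 6], the degrees are [2, 2, 3, 2, 2, 1, 4], giving D = diag(2, 2, 3, 2, 2, 1, 4) and L = D - A. The sorted Laplacian eigenvalues are [0, 0.4374, 1.4043, 2.2478, 2.6877, 3.8938, 5.3290]; the algebraic connectivity is the second entry, 0.4374. There is one zero in the spectrum, matching the 1 component. The largest eigenvalue, 5.3290, is at most the vertex count 7.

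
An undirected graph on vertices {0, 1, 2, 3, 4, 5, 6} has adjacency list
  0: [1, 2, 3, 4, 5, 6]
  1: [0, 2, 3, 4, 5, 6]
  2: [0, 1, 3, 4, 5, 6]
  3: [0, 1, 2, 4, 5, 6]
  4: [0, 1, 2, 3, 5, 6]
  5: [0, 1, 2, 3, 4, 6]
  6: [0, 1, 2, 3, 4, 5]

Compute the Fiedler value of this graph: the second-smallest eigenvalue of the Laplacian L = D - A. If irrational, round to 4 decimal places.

Reading degrees in the order [0, 1, 2, 3, 4, 5, 6] gives [6, 6, 6, 6, 6, 6, 6]; set D = diag(6, 6, 6, 6, 6, 6, 6) and form L = D - A. Computing the eigenvalues of L and sorting gives [0, 7, 7, 7, 7, 7, 7]. The Fiedler value lambda_2 = 7 is strictly positive, so the graph is connected. The largest eigenvalue, 7, is at most the vertex count 7. There is one zero in the spectrum, matching the 1 component.

7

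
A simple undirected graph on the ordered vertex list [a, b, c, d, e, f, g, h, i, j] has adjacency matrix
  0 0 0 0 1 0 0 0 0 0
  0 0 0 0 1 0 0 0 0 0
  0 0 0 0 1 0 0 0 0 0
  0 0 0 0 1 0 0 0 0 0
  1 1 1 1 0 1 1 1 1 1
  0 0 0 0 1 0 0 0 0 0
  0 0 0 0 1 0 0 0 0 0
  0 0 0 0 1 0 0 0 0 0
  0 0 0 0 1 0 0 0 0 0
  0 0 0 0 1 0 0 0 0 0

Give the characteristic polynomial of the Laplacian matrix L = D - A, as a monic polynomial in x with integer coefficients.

Each diagonal entry of L is the vertex degree and each off-diagonal entry is -1 where an edge is present, 0 otherwise; in the order [a, b, c, d, e, f, g, h, i, j] the diagonal is [1, 1, 1, 1, 9, 1, 1, 1, 1, 1]. The eigenvalues of L are [0, 1, 1, 1, 1, 1, 1, 1, 1, 10]; the characteristic polynomial is the product of (x - lambda_i), which multiplies out to x^10 - 18x^9 + 108x^8 - 336x^7 + 630x^6 - 756x^5 + 588x^4 - 288x^3 + 81x^2 - 10x. The coefficient of x^9 equals -trace(L) = -18, matching the sum of degrees. By the matrix-tree theorem the graph has (1/10) * product of the nonzero eigenvalues = 1 spanning tree.

x^10 - 18x^9 + 108x^8 - 336x^7 + 630x^6 - 756x^5 + 588x^4 - 288x^3 + 81x^2 - 10x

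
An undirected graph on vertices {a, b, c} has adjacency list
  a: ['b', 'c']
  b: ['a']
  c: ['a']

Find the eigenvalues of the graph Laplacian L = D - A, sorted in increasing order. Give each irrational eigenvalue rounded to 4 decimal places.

Reading degrees in the order [a, b, c] gives [2, 1, 1]; set D = diag(2, 1, 1) and form L = D - A. Since every row of L sums to 0, the all-ones vector is in the kernel and 0 is an eigenvalue. The single zero eigenvalue shows the graph is connected. The eigenvalues sum to 4, which equals trace(L) = 2|E|.

[0, 1, 3]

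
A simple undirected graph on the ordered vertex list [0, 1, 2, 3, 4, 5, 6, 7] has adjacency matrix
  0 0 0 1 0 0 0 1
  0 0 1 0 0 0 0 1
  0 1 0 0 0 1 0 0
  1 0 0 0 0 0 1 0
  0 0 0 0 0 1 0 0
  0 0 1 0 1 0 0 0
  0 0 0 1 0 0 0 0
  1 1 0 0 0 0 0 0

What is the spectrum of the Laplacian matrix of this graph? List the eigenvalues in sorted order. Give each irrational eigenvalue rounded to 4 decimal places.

Reading degrees in the order [0, 1, 2, 3, 4, 5, 6, 7] gives [2, 2, 2, 2, 1, 2, 1, 2]; set D = diag(2, 2, 2, 2, 1, 2, 1, 2) and form L = D - A. L is symmetric positive semidefinite, so every eigenvalue is real and nonnegative. The single zero eigenvalue shows the graph is connected. The largest eigenvalue, 3.8478, is at most the vertex count 8. By the matrix-tree theorem the graph has (1/8) * product of the nonzero eigenvalues = 1 spanning tree.

[0, 0.1522, 0.5858, 1.2346, 2, 2.7654, 3.4142, 3.8478]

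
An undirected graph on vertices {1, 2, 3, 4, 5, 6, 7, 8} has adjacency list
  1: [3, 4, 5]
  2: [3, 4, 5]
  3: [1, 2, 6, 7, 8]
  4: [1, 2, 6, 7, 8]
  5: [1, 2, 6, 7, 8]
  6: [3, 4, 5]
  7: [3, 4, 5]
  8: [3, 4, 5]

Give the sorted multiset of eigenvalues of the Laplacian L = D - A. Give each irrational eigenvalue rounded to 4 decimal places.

Each diagonal entry of L is the vertex degree and each off-diagonal entry is -1 where an edge is present, 0 otherwise; in the order [1, 2, 3, 4, 5, 6, 7, 8] the diagonal is [3, 3, 5, 5, 5, 3, 3, 3]. Since every row of L sums to 0, the all-ones vector is in the kernel and 0 is an eigenvalue. There is one zero in the spectrum, matching the 1 component. By the matrix-tree theorem the graph has (1/8) * product of the nonzero eigenvalues = 2025 spanning trees.

[0, 3, 3, 3, 3, 5, 5, 8]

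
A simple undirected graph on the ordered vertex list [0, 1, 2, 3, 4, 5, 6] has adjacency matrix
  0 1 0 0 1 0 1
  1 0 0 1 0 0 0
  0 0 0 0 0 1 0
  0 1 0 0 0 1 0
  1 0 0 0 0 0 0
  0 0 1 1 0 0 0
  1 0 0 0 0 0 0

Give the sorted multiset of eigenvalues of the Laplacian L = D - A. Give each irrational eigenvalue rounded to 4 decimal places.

Reading degrees in the order [0, 1, 2, 3, 4, 5, 6] gives [3, 2, 1, 2, 1, 2, 1]; set D = diag(3, 2, 1, 2, 1, 2, 1) and form L = D - A. Diagonalising L (or applying a numerical eigensolver to the 7x7 matrix) gives the spectrum above. The eigenvalues sum to 12, which equals trace(L) = 2|E|.

[0, 0.2254, 1, 1, 2.1859, 3.3604, 4.2283]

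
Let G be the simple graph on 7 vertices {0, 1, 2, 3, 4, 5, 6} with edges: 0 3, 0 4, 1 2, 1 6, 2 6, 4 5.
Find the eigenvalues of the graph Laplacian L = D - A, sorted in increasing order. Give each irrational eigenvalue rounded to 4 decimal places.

With the vertex order [0, 1, 2, 3, 4, 5, 6], the degrees are [2, 2, 2, 1, 2, 1, 2], giving D = diag(2, 2, 2, 1, 2, 1, 2) and L = D - A. L is symmetric positive semidefinite, so every eigenvalue is real and nonnegative. The 2 zero eigenvalues correspond to the 2 connected components. There are 2 zeros in the spectrum, matching the 2 components.

[0, 0, 0.5858, 2, 3, 3, 3.4142]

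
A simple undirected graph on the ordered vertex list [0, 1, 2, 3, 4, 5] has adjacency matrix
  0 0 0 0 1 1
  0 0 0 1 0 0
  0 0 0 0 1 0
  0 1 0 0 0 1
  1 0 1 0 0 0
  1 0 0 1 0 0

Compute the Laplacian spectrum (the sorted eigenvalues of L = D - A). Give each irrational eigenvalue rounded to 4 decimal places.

[0, 0.2679, 1, 2, 3, 3.7321]

Reading degrees in the order [0, 1, 2, 3, 4, 5] gives [2, 1, 1, 2, 2, 2]; set D = diag(2, 1, 1, 2, 2, 2) and form L = D - A. Diagonalising L (or applying a numerical eigensolver to the 6x6 matrix) gives the spectrum above. The single zero eigenvalue shows the graph is connected. The largest eigenvalue, 3.7321, is at most the vertex count 6. There is one zero in the spectrum, matching the 1 component.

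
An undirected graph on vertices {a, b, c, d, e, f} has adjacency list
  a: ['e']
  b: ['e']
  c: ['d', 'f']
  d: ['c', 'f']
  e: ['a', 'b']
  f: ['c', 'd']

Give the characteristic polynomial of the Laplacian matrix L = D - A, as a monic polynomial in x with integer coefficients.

x^6 - 10x^5 + 36x^4 - 54x^3 + 27x^2

Each diagonal entry of L is the vertex degree and each off-diagonal entry is -1 where an edge is present, 0 otherwise; in the order [a, b, c, d, e, f] the diagonal is [1, 1, 2, 2, 2, 2]. The eigenvalues of L are [0, 0, 1, 3, 3, 3]; the characteristic polynomial is the product of (x - lambda_i), which multiplies out to x^6 - 10x^5 + 36x^4 - 54x^3 + 27x^2. The coefficient of x^5 equals -trace(L) = -10, matching the sum of degrees.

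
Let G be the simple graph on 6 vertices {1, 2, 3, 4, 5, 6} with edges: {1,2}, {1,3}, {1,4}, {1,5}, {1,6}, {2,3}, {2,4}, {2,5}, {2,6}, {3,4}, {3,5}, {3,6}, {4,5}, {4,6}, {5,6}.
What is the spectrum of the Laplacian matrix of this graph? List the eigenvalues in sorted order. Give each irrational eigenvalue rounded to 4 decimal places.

[0, 6, 6, 6, 6, 6]

Each diagonal entry of L is the vertex degree and each off-diagonal entry is -1 where an edge is present, 0 otherwise; in the order [1, 2, 3, 4, 5, 6] the diagonal is [5, 5, 5, 5, 5, 5]. The multiplicity of 0 as a Laplacian eigenvalue equals the number of connected components. By the matrix-tree theorem the graph has (1/6) * product of the nonzero eigenvalues = 1296 spanning trees.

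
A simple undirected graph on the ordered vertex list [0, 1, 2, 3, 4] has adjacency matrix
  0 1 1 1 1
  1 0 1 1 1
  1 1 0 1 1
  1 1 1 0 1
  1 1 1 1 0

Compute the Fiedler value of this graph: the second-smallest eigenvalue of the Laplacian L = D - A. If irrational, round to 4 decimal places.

Each diagonal entry of L is the vertex degree and each off-diagonal entry is -1 where an edge is present, 0 otherwise; in the order [0, 1, 2, 3, 4] the diagonal is [4, 4, 4, 4, 4]. The sorted Laplacian eigenvalues are [0, 5, 5, 5, 5]; the algebraic connectivity is the second entry, 5. The eigenvalues sum to 20, which equals trace(L) = 2|E|.

5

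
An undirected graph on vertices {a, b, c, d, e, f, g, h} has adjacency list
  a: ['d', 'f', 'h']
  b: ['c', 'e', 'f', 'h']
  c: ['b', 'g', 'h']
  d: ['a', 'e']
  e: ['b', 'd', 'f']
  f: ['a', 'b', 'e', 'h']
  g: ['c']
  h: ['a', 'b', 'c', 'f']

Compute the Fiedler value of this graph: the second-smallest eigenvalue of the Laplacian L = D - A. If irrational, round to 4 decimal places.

Each diagonal entry of L is the vertex degree and each off-diagonal entry is -1 where an edge is present, 0 otherwise; in the order [a, b, c, d, e, f, g, h] the diagonal is [3, 4, 3, 2, 3, 4, 1, 4]. The sorted Laplacian eigenvalues are [0, 0.6289, 1.7632, 2.5858, 3.2156, 4.9167, 5.4142, 5.4755]; the algebraic connectivity is the second entry, 0.6289. By the matrix-tree theorem the graph has (1/8) * product of the nonzero eigenvalues = 168 spanning trees.

0.6289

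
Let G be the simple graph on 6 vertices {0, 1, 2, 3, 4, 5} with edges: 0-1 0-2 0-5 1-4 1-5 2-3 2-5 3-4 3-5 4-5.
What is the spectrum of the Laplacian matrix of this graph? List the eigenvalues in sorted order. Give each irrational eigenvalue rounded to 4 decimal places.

With the vertex order [0, 1, 2, 3, 4, 5], the degrees are [3, 3, 3, 3, 3, 5], giving D = diag(3, 3, 3, 3, 3, 5) and L = D - A. Since every row of L sums to 0, the all-ones vector is in the kernel and 0 is an eigenvalue. The eigenvalues sum to 20, which equals trace(L) = 2|E|. There is one zero in the spectrum, matching the 1 component.

[0, 2.3820, 2.3820, 4.6180, 4.6180, 6]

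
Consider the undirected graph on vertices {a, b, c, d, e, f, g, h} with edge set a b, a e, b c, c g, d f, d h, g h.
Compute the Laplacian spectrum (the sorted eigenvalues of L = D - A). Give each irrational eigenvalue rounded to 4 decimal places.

With the vertex order [a, b, c, d, e, f, g, h], the degrees are [2, 2, 2, 2, 1, 1, 2, 2], giving D = diag(2, 2, 2, 2, 1, 1, 2, 2) and L = D - A. L is symmetric positive semidefinite, so every eigenvalue is real and nonnegative. The single zero eigenvalue shows the graph is connected. There is one zero in the spectrum, matching the 1 component.

[0, 0.1522, 0.5858, 1.2346, 2, 2.7654, 3.4142, 3.8478]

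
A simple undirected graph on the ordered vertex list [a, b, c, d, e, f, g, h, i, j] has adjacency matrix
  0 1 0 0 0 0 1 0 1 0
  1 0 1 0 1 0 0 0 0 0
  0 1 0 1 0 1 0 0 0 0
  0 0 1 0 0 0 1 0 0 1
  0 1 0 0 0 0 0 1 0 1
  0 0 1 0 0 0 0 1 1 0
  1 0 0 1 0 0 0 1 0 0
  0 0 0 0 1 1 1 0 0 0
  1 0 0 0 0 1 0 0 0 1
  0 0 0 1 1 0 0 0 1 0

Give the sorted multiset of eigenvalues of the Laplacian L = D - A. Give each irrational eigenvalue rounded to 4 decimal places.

Each diagonal entry of L is the vertex degree and each off-diagonal entry is -1 where an edge is present, 0 otherwise; in the order [a, b, c, d, e, f, g, h, i, j] the diagonal is [3, 3, 3, 3, 3, 3, 3, 3, 3, 3]. Diagonalising L (or applying a numerical eigensolver to the 10x10 matrix) gives the spectrum above. The single zero eigenvalue shows the graph is connected. There is one zero in the spectrum, matching the 1 component.

[0, 2, 2, 2, 2, 2, 5, 5, 5, 5]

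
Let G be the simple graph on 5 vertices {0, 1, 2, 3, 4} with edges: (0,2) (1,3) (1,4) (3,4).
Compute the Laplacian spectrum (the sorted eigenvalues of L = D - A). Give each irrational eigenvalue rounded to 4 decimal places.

[0, 0, 2, 3, 3]

Each diagonal entry of L is the vertex degree and each off-diagonal entry is -1 where an edge is present, 0 otherwise; in the order [0, 1, 2, 3, 4] the diagonal is [1, 2, 1, 2, 2]. Diagonalising L (or applying a numerical eigensolver to the 5x5 matrix) gives the spectrum above. The 2 zero eigenvalues correspond to the 2 connected components.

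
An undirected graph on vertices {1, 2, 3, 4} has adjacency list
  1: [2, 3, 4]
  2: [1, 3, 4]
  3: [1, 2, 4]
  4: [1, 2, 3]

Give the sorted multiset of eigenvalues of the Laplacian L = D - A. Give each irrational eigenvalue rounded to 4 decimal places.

Each diagonal entry of L is the vertex degree and each off-diagonal entry is -1 where an edge is present, 0 otherwise; in the order [1, 2, 3, 4] the diagonal is [3, 3, 3, 3]. The multiplicity of 0 as a Laplacian eigenvalue equals the number of connected components. The single zero eigenvalue shows the graph is connected. There is one zero in the spectrum, matching the 1 component.

[0, 4, 4, 4]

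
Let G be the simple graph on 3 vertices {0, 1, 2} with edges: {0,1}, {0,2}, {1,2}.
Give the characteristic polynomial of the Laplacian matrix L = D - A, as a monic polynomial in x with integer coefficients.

x^3 - 6x^2 + 9x

Reading degrees in the order [0, 1, 2] gives [2, 2, 2]; set D = diag(2, 2, 2) and form L = D - A. L has integer entries, so p(x) = det(xI - L) has integer coefficients. Expanding the determinant yields x^3 - 6x^2 + 9x. Since p(0) = det(-L) = 0, x divides p(x). The largest eigenvalue, 3, is at most the vertex count 3.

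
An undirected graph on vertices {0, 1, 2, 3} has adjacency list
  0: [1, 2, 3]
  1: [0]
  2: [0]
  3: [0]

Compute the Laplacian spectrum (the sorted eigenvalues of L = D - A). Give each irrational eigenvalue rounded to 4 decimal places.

[0, 1, 1, 4]

With the vertex order [0, 1, 2, 3], the degrees are [3, 1, 1, 1], giving D = diag(3, 1, 1, 1) and L = D - A. The multiplicity of 0 as a Laplacian eigenvalue equals the number of connected components. The single zero eigenvalue shows the graph is connected. There is one zero in the spectrum, matching the 1 component.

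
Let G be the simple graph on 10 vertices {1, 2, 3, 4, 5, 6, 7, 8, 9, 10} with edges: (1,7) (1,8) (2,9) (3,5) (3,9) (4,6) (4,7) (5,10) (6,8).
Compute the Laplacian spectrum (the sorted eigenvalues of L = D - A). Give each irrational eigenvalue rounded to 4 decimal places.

[0, 0, 0.3820, 1.3820, 1.3820, 1.3820, 2.6180, 3.6180, 3.6180, 3.6180]

Each diagonal entry of L is the vertex degree and each off-diagonal entry is -1 where an edge is present, 0 otherwise; in the order [1, 2, 3, 4, 5, 6, 7, 8, 9, 10] the diagonal is [2, 1, 2, 2, 2, 2, 2, 2, 2, 1]. L is symmetric positive semidefinite, so every eigenvalue is real and nonnegative. The 2 zero eigenvalues correspond to the 2 connected components. The largest eigenvalue, 3.6180, is at most the vertex count 10.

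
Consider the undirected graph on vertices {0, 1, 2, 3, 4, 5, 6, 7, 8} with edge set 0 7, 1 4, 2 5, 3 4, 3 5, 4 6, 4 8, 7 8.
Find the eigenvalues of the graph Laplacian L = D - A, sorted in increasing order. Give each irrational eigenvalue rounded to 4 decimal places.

[0, 0.1981, 0.4116, 1, 1.4064, 1.5550, 3, 3.2470, 5.1819]

With the vertex order [0, 1, 2, 3, 4, 5, 6, 7, 8], the degrees are [1, 1, 1, 2, 4, 2, 1, 2, 2], giving D = diag(1, 1, 1, 2, 4, 2, 1, 2, 2) and L = D - A. The multiplicity of 0 as a Laplacian eigenvalue equals the number of connected components. The eigenvalues sum to 16, which equals trace(L) = 2|E|.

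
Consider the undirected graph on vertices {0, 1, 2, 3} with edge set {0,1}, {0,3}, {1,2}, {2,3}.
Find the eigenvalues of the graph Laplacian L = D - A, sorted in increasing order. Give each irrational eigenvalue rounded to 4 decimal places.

[0, 2, 2, 4]

Each diagonal entry of L is the vertex degree and each off-diagonal entry is -1 where an edge is present, 0 otherwise; in the order [0, 1, 2, 3] the diagonal is [2, 2, 2, 2]. Diagonalising L (or applying a numerical eigensolver to the 4x4 matrix) gives the spectrum above. The single zero eigenvalue shows the graph is connected. There is one zero in the spectrum, matching the 1 component. The largest eigenvalue, 4, is at most the vertex count 4.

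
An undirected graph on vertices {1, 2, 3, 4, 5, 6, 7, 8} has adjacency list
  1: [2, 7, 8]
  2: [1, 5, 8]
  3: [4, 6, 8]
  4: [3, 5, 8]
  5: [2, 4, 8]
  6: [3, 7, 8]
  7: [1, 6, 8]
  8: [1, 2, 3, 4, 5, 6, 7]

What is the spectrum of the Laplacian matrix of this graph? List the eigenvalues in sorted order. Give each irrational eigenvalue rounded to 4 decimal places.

[0, 1.7530, 1.7530, 3.4450, 3.4450, 4.8019, 4.8019, 8]

Reading degrees in the order [1, 2, 3, 4, 5, 6, 7, 8] gives [3, 3, 3, 3, 3, 3, 3, 7]; set D = diag(3, 3, 3, 3, 3, 3, 3, 7) and form L = D - A. The multiplicity of 0 as a Laplacian eigenvalue equals the number of connected components. By the matrix-tree theorem the graph has (1/8) * product of the nonzero eigenvalues = 841 spanning trees. There is one zero in the spectrum, matching the 1 component.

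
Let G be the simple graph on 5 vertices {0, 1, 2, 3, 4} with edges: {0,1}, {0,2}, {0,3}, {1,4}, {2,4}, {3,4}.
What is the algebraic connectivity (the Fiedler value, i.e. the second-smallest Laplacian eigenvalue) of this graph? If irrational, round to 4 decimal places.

2

With the vertex order [0, 1, 2, 3, 4], the degrees are [3, 2, 2, 2, 3], giving D = diag(3, 2, 2, 2, 3) and L = D - A. The sorted Laplacian eigenvalues are [0, 2, 2, 3, 5]; the algebraic connectivity is the second entry, 2.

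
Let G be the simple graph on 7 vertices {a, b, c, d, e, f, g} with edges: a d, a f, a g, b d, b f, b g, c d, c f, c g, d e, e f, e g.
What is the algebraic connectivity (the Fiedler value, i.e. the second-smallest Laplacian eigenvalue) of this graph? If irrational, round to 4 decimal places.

3

With the vertex order [a, b, c, d, e, f, g], the degrees are [3, 3, 3, 4, 3, 4, 4], giving D = diag(3, 3, 3, 4, 3, 4, 4) and L = D - A. The smallest Laplacian eigenvalue is always 0. The next one, lambda_2 = 3, measures how hard the graph is to disconnect: larger values mean better connectivity. By the matrix-tree theorem the graph has (1/7) * product of the nonzero eigenvalues = 432 spanning trees.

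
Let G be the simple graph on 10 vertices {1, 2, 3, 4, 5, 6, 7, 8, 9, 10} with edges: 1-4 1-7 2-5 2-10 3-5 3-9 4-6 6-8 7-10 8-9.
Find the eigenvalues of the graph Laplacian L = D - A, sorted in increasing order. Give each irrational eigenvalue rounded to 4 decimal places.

[0, 0.3820, 0.3820, 1.3820, 1.3820, 2.6180, 2.6180, 3.6180, 3.6180, 4]

Each diagonal entry of L is the vertex degree and each off-diagonal entry is -1 where an edge is present, 0 otherwise; in the order [1, 2, 3, 4, 5, 6, 7, 8, 9, 10] the diagonal is [2, 2, 2, 2, 2, 2, 2, 2, 2, 2]. The multiplicity of 0 as a Laplacian eigenvalue equals the number of connected components. There is one zero in the spectrum, matching the 1 component.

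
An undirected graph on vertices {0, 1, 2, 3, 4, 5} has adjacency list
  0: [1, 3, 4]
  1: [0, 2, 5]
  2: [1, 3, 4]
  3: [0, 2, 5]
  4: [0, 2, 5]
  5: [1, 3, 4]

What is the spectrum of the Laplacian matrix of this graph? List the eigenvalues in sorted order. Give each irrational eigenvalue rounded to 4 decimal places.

With the vertex order [0, 1, 2, 3, 4, 5], the degrees are [3, 3, 3, 3, 3, 3], giving D = diag(3, 3, 3, 3, 3, 3) and L = D - A. The multiplicity of 0 as a Laplacian eigenvalue equals the number of connected components. The single zero eigenvalue shows the graph is connected. There is one zero in the spectrum, matching the 1 component.

[0, 3, 3, 3, 3, 6]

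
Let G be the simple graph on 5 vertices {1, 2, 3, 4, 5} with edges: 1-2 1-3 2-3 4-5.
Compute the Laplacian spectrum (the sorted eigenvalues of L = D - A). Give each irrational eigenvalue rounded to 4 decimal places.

[0, 0, 2, 3, 3]

Each diagonal entry of L is the vertex degree and each off-diagonal entry is -1 where an edge is present, 0 otherwise; in the order [1, 2, 3, 4, 5] the diagonal is [2, 2, 2, 1, 1]. Since every row of L sums to 0, the all-ones vector is in the kernel and 0 is an eigenvalue. The 2 zero eigenvalues correspond to the 2 connected components. The eigenvalues sum to 8, which equals trace(L) = 2|E|.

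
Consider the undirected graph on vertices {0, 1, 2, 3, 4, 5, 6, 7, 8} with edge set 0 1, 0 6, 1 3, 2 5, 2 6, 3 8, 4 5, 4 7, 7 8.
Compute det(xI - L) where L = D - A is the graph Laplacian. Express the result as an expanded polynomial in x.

Each diagonal entry of L is the vertex degree and each off-diagonal entry is -1 where an edge is present, 0 otherwise; in the order [0, 1, 2, 3, 4, 5, 6, 7, 8] the diagonal is [2, 2, 2, 2, 2, 2, 2, 2, 2]. L has integer entries, so p(x) = det(xI - L) has integer coefficients. Expanding the determinant yields x^9 - 18x^8 + 135x^7 - 546x^6 + 1287x^5 - 1782x^4 + 1386x^3 - 540x^2 + 81x. The constant term is 0 because L is singular (the all-ones vector lies in its kernel).

x^9 - 18x^8 + 135x^7 - 546x^6 + 1287x^5 - 1782x^4 + 1386x^3 - 540x^2 + 81x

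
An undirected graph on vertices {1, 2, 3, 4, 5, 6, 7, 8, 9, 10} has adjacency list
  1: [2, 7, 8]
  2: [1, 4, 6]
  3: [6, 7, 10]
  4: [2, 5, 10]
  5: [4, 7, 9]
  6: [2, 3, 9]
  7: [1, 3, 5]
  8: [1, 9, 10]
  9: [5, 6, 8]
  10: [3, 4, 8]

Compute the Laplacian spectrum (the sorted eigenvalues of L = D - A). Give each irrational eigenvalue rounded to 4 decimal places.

[0, 2, 2, 2, 2, 2, 5, 5, 5, 5]

With the vertex order [1, 2, 3, 4, 5, 6, 7, 8, 9, 10], the degrees are [3, 3, 3, 3, 3, 3, 3, 3, 3, 3], giving D = diag(3, 3, 3, 3, 3, 3, 3, 3, 3, 3) and L = D - A. Since every row of L sums to 0, the all-ones vector is in the kernel and 0 is an eigenvalue. The single zero eigenvalue shows the graph is connected. The eigenvalues sum to 30, which equals trace(L) = 2|E|.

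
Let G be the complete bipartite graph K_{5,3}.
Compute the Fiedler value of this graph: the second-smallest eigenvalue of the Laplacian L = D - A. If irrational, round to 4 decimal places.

The graph has 8 vertices and degree multiset [5, 5, 5, 3, 3, 3, 3, 3]; D is the diagonal matrix of degrees and L = D - A. Computing the eigenvalues of L and sorting gives [0, 3, 3, 3, 3, 5, 5, 8]. The Fiedler value lambda_2 = 3 is strictly positive, so the graph is connected. By the matrix-tree theorem the graph has (1/8) * product of the nonzero eigenvalues = 2025 spanning trees.

3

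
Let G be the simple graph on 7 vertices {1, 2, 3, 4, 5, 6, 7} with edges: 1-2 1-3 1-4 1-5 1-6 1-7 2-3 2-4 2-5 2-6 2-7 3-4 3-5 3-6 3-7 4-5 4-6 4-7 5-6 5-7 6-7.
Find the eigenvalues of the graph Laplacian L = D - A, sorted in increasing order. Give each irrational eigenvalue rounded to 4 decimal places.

Each diagonal entry of L is the vertex degree and each off-diagonal entry is -1 where an edge is present, 0 otherwise; in the order [1, 2, 3, 4, 5, 6, 7] the diagonal is [6, 6, 6, 6, 6, 6, 6]. L is symmetric positive semidefinite, so every eigenvalue is real and nonnegative.

[0, 7, 7, 7, 7, 7, 7]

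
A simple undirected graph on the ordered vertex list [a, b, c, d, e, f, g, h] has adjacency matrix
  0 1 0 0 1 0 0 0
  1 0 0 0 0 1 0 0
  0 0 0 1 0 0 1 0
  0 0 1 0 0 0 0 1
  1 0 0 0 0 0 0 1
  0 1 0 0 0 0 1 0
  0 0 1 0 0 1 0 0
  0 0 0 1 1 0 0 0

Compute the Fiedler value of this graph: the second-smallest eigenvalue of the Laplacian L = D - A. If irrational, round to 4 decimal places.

With the vertex order [a, b, c, d, e, f, g, h], the degrees are [2, 2, 2, 2, 2, 2, 2, 2], giving D = diag(2, 2, 2, 2, 2, 2, 2, 2) and L = D - A. Computing the eigenvalues of L and sorting gives [0, 0.5858, 0.5858, 2, 2, 3.4142, 3.4142, 4]. The Fiedler value lambda_2 = 0.5858 is strictly positive, so the graph is connected. The eigenvalues sum to 16, which equals trace(L) = 2|E|.

0.5858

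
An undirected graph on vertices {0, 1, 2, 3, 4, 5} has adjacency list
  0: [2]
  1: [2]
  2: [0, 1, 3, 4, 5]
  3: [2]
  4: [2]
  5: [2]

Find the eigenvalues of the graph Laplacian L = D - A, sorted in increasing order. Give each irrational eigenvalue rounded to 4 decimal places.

With the vertex order [0, 1, 2, 3, 4, 5], the degrees are [1, 1, 5, 1, 1, 1], giving D = diag(1, 1, 5, 1, 1, 1) and L = D - A. Diagonalising L (or applying a numerical eigensolver to the 6x6 matrix) gives the spectrum above. The single zero eigenvalue shows the graph is connected. There is one zero in the spectrum, matching the 1 component. The eigenvalues sum to 10, which equals trace(L) = 2|E|.

[0, 1, 1, 1, 1, 6]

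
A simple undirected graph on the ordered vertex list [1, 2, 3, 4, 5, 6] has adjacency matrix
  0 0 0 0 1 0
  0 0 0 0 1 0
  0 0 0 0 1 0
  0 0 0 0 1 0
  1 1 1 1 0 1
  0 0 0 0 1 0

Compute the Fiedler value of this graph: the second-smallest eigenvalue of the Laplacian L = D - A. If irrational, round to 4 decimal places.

1

Each diagonal entry of L is the vertex degree and each off-diagonal entry is -1 where an edge is present, 0 otherwise; in the order [1, 2, 3, 4, 5, 6] the diagonal is [1, 1, 1, 1, 5, 1]. The sorted Laplacian eigenvalues are [0, 1, 1, 1, 1, 6]; the algebraic connectivity is the second entry, 1. The largest eigenvalue, 6, is at most the vertex count 6.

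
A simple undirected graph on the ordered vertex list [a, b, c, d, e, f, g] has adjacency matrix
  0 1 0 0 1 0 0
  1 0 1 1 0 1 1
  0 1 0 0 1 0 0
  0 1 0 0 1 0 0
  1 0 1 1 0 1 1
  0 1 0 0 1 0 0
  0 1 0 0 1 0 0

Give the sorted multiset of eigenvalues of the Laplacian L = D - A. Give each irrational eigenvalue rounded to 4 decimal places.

[0, 2, 2, 2, 2, 5, 7]

With the vertex order [a, b, c, d, e, f, g], the degrees are [2, 5, 2, 2, 5, 2, 2], giving D = diag(2, 5, 2, 2, 5, 2, 2) and L = D - A. L is symmetric positive semidefinite, so every eigenvalue is real and nonnegative. The single zero eigenvalue shows the graph is connected. By the matrix-tree theorem the graph has (1/7) * product of the nonzero eigenvalues = 80 spanning trees.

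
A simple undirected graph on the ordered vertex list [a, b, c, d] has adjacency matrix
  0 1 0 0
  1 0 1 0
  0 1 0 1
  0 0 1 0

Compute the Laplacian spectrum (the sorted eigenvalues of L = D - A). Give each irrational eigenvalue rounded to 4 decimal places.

[0, 0.5858, 2, 3.4142]

Each diagonal entry of L is the vertex degree and each off-diagonal entry is -1 where an edge is present, 0 otherwise; in the order [a, b, c, d] the diagonal is [1, 2, 2, 1]. L is symmetric positive semidefinite, so every eigenvalue is real and nonnegative. The single zero eigenvalue shows the graph is connected.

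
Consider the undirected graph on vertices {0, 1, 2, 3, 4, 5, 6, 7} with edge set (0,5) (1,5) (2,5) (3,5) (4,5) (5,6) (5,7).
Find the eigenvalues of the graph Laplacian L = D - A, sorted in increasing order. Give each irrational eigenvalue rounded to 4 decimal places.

[0, 1, 1, 1, 1, 1, 1, 8]

With the vertex order [0, 1, 2, 3, 4, 5, 6, 7], the degrees are [1, 1, 1, 1, 1, 7, 1, 1], giving D = diag(1, 1, 1, 1, 1, 7, 1, 1) and L = D - A. Since every row of L sums to 0, the all-ones vector is in the kernel and 0 is an eigenvalue. The single zero eigenvalue shows the graph is connected. There is one zero in the spectrum, matching the 1 component. The eigenvalues sum to 14, which equals trace(L) = 2|E|.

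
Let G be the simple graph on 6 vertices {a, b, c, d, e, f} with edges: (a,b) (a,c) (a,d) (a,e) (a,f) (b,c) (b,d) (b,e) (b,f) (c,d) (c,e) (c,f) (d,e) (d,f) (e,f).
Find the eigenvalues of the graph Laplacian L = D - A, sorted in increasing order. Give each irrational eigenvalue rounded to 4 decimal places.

With the vertex order [a, b, c, d, e, f], the degrees are [5, 5, 5, 5, 5, 5], giving D = diag(5, 5, 5, 5, 5, 5) and L = D - A. Since every row of L sums to 0, the all-ones vector is in the kernel and 0 is an eigenvalue. The largest eigenvalue, 6, is at most the vertex count 6. By the matrix-tree theorem the graph has (1/6) * product of the nonzero eigenvalues = 1296 spanning trees.

[0, 6, 6, 6, 6, 6]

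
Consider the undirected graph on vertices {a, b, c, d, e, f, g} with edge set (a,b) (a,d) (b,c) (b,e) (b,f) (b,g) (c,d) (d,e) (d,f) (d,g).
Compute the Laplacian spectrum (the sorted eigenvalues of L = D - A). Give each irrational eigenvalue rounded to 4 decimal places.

[0, 2, 2, 2, 2, 5, 7]

Each diagonal entry of L is the vertex degree and each off-diagonal entry is -1 where an edge is present, 0 otherwise; in the order [a, b, c, d, e, f, g] the diagonal is [2, 5, 2, 5, 2, 2, 2]. Diagonalising L (or applying a numerical eigensolver to the 7x7 matrix) gives the spectrum above. The single zero eigenvalue shows the graph is connected. The eigenvalues sum to 20, which equals trace(L) = 2|E|.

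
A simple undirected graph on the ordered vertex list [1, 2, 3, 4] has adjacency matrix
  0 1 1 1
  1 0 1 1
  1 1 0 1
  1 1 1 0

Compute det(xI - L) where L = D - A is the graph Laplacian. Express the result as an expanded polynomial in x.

x^4 - 12x^3 + 48x^2 - 64x

With the vertex order [1, 2, 3, 4], the degrees are [3, 3, 3, 3], giving D = diag(3, 3, 3, 3) and L = D - A. The eigenvalues of L are [0, 4, 4, 4]; the characteristic polynomial is the product of (x - lambda_i), which multiplies out to x^4 - 12x^3 + 48x^2 - 64x. The coefficient of x^3 equals -trace(L) = -12, matching the sum of degrees.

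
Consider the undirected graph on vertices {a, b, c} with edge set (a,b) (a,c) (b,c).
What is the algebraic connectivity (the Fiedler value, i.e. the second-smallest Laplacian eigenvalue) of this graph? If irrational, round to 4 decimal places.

3

Reading degrees in the order [a, b, c] gives [2, 2, 2]; set D = diag(2, 2, 2) and form L = D - A. The sorted Laplacian eigenvalues are [0, 3, 3]; the algebraic connectivity is the second entry, 3. The eigenvalues sum to 6, which equals trace(L) = 2|E|. The largest eigenvalue, 3, is at most the vertex count 3.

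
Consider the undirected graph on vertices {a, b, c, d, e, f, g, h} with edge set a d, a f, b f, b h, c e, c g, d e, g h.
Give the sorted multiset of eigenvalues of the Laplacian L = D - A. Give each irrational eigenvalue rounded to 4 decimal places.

[0, 0.5858, 0.5858, 2, 2, 3.4142, 3.4142, 4]

Each diagonal entry of L is the vertex degree and each off-diagonal entry is -1 where an edge is present, 0 otherwise; in the order [a, b, c, d, e, f, g, h] the diagonal is [2, 2, 2, 2, 2, 2, 2, 2]. Diagonalising L (or applying a numerical eigensolver to the 8x8 matrix) gives the spectrum above. The single zero eigenvalue shows the graph is connected. There is one zero in the spectrum, matching the 1 component.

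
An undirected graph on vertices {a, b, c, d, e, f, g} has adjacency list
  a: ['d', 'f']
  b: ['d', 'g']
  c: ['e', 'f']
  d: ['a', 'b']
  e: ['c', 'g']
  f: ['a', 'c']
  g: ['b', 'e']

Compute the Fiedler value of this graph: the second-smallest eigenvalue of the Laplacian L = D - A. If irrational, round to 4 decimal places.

Each diagonal entry of L is the vertex degree and each off-diagonal entry is -1 where an edge is present, 0 otherwise; in the order [a, b, c, d, e, f, g] the diagonal is [2, 2, 2, 2, 2, 2, 2]. The sorted Laplacian eigenvalues are [0, 0.7530, 0.7530, 2.4450, 2.4450, 3.8019, 3.8019]; the algebraic connectivity is the second entry, 0.7530. The largest eigenvalue, 3.8019, is at most the vertex count 7.

0.7530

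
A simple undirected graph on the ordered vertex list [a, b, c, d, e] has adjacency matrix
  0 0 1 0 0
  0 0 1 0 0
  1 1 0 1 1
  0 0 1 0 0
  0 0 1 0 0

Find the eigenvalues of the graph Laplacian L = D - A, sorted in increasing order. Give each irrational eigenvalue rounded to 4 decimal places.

[0, 1, 1, 1, 5]

Each diagonal entry of L is the vertex degree and each off-diagonal entry is -1 where an edge is present, 0 otherwise; in the order [a, b, c, d, e] the diagonal is [1, 1, 4, 1, 1]. L is symmetric positive semidefinite, so every eigenvalue is real and nonnegative.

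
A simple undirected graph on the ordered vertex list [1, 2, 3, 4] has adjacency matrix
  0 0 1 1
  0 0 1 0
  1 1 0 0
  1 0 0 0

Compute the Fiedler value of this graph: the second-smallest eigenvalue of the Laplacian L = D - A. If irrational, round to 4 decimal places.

Each diagonal entry of L is the vertex degree and each off-diagonal entry is -1 where an edge is present, 0 otherwise; in the order [1, 2, 3, 4] the diagonal is [2, 1, 2, 1]. The sorted Laplacian eigenvalues are [0, 0.5858, 2, 3.4142]; the algebraic connectivity is the second entry, 0.5858. By the matrix-tree theorem the graph has (1/4) * product of the nonzero eigenvalues = 1 spanning tree.

0.5858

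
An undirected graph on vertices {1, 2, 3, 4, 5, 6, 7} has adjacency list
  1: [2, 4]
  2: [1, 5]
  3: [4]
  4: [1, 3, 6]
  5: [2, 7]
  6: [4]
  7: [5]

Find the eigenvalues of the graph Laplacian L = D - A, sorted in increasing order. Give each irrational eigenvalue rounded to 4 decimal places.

[0, 0.2254, 1, 1, 2.1859, 3.3604, 4.2283]

Reading degrees in the order [1, 2, 3, 4, 5, 6, 7] gives [2, 2, 1, 3, 2, 1, 1]; set D = diag(2, 2, 1, 3, 2, 1, 1) and form L = D - A. The multiplicity of 0 as a Laplacian eigenvalue equals the number of connected components. By the matrix-tree theorem the graph has (1/7) * product of the nonzero eigenvalues = 1 spanning tree. The eigenvalues sum to 12, which equals trace(L) = 2|E|.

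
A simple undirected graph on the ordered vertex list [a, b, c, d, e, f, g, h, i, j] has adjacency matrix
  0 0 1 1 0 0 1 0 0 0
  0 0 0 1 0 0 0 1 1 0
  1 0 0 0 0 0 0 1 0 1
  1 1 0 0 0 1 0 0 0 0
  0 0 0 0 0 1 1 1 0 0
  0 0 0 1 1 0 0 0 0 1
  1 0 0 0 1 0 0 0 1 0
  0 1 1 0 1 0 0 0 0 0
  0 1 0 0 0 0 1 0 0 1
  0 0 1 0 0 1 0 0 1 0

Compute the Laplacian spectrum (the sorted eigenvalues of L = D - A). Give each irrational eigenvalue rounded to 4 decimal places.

[0, 2, 2, 2, 2, 2, 5, 5, 5, 5]

Each diagonal entry of L is the vertex degree and each off-diagonal entry is -1 where an edge is present, 0 otherwise; in the order [a, b, c, d, e, f, g, h, i, j] the diagonal is [3, 3, 3, 3, 3, 3, 3, 3, 3, 3]. L is symmetric positive semidefinite, so every eigenvalue is real and nonnegative. The single zero eigenvalue shows the graph is connected. By the matrix-tree theorem the graph has (1/10) * product of the nonzero eigenvalues = 2000 spanning trees. There is one zero in the spectrum, matching the 1 component.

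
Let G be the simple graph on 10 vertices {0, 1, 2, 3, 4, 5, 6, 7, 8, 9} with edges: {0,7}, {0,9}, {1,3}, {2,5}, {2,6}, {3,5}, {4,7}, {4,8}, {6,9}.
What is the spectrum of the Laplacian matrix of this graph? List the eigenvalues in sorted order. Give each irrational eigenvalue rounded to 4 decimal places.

[0, 0.0979, 0.3820, 0.8244, 1.3820, 2, 2.6180, 3.1756, 3.6180, 3.9021]

Reading degrees in the order [0, 1, 2, 3, 4, 5, 6, 7, 8, 9] gives [2, 1, 2, 2, 2, 2, 2, 2, 1, 2]; set D = diag(2, 1, 2, 2, 2, 2, 2, 2, 1, 2) and form L = D - A. The multiplicity of 0 as a Laplacian eigenvalue equals the number of connected components. The largest eigenvalue, 3.9021, is at most the vertex count 10. There is one zero in the spectrum, matching the 1 component.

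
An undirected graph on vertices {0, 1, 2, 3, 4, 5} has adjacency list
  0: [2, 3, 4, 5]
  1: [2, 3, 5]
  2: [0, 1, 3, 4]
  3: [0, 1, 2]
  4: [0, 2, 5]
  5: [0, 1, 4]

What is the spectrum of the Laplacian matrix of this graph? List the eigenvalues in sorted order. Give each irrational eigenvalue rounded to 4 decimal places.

[0, 2.2679, 3, 4, 5, 5.7321]

Reading degrees in the order [0, 1, 2, 3, 4, 5] gives [4, 3, 4, 3, 3, 3]; set D = diag(4, 3, 4, 3, 3, 3) and form L = D - A. Diagonalising L (or applying a numerical eigensolver to the 6x6 matrix) gives the spectrum above. There is one zero in the spectrum, matching the 1 component.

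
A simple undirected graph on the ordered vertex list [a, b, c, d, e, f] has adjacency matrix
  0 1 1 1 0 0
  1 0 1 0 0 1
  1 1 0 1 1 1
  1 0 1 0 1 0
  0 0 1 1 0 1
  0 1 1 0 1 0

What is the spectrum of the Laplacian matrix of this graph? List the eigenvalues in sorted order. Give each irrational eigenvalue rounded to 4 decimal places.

Each diagonal entry of L is the vertex degree and each off-diagonal entry is -1 where an edge is present, 0 otherwise; in the order [a, b, c, d, e, f] the diagonal is [3, 3, 5, 3, 3, 3]. Since every row of L sums to 0, the all-ones vector is in the kernel and 0 is an eigenvalue. The largest eigenvalue, 6, is at most the vertex count 6. By the matrix-tree theorem the graph has (1/6) * product of the nonzero eigenvalues = 121 spanning trees.

[0, 2.3820, 2.3820, 4.6180, 4.6180, 6]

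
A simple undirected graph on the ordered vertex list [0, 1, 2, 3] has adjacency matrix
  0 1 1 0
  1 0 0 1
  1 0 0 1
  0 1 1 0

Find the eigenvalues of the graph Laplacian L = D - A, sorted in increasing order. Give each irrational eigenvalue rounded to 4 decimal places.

[0, 2, 2, 4]

With the vertex order [0, 1, 2, 3], the degrees are [2, 2, 2, 2], giving D = diag(2, 2, 2, 2) and L = D - A. Diagonalising L (or applying a numerical eigensolver to the 4x4 matrix) gives the spectrum above. The single zero eigenvalue shows the graph is connected. There is one zero in the spectrum, matching the 1 component.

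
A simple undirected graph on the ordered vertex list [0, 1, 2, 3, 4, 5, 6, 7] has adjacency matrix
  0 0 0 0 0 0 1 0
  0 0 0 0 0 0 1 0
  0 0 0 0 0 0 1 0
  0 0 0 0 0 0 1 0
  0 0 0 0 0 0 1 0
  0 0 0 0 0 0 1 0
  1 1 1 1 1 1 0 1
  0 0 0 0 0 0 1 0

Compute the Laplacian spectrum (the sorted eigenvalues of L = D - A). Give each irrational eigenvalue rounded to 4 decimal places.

Each diagonal entry of L is the vertex degree and each off-diagonal entry is -1 where an edge is present, 0 otherwise; in the order [0, 1, 2, 3, 4, 5, 6, 7] the diagonal is [1, 1, 1, 1, 1, 1, 7, 1]. Diagonalising L (or applying a numerical eigensolver to the 8x8 matrix) gives the spectrum above. The largest eigenvalue, 8, is at most the vertex count 8.

[0, 1, 1, 1, 1, 1, 1, 8]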